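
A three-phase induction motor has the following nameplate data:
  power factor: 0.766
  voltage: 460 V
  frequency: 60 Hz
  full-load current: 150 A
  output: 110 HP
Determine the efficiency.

P_out = 110 × 746 = 82060 W
P_in = √3·V_L·I_L·cosφ = 1.732 × 460 × 150 × 0.766 = 91543 W
η = P_out / P_in = 82060 / 91543 = 0.896 = 89.6%

89.6 %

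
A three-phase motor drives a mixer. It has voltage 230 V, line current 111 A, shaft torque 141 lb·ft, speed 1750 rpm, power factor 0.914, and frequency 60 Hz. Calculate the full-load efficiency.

86.7 %

τ = 141 lb·ft × 1.356 = 191.2 N·m
ω = 2π × 1750/60 = 183.3 rad/s; P_out = τω = 191.2 × 183.3 = 35047 W
P_in = √3·V_L·I_L·cosφ = 1.732 × 230 × 111 × 0.914 = 40415 W
η = P_out / P_in = 35047 / 40415 = 0.867 = 86.7%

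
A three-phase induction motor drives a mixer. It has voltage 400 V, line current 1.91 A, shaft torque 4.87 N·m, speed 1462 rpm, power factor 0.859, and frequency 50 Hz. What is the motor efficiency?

ω = 2π × 1462/60 = 153.1 rad/s; P_out = τω = 4.87 × 153.1 = 746 W
P_in = √3·V_L·I_L·cosφ = 1.732 × 400 × 1.91 × 0.859 = 1137 W
η = P_out / P_in = 746 / 1137 = 0.656 = 65.6%

65.6 %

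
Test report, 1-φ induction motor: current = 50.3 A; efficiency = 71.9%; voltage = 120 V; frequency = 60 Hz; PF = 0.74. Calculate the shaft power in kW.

P_in = V·I·cosφ = 120 × 50.3 × 0.74 = 4467 W
P_out = η·P_in = 0.719 × 4467 = 3212 W

3.21 kW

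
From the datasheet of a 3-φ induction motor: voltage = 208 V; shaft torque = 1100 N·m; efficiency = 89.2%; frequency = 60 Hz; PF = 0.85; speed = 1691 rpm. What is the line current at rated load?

713 A

ω = 2π×1691/60 = 177.1 rad/s; P_out = τω = 1100 × 177.1 = 194810 W
P_in = P_out / η = 194810 / 0.892 = 218397 W
I_L = P_in / (√3·V_L·cosφ) = 218397 / (1.732 × 208 × 0.85) = 713 A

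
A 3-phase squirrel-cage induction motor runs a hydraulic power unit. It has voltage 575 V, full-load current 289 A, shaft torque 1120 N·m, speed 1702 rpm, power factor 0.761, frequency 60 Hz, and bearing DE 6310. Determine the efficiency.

ω = 2π × 1702/60 = 178.2 rad/s; P_out = τω = 1120 × 178.2 = 199584 W
P_in = √3·V_L·I_L·cosφ = 1.732 × 575 × 289 × 0.761 = 219027 W
η = P_out / P_in = 199584 / 219027 = 0.911 = 91.1%

91.1 %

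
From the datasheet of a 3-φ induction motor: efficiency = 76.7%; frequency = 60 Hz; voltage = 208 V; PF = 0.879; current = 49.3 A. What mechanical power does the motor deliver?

12 kW

P_in = √3·V·I·cosφ = 1.732 × 208 × 49.3 × 0.879 = 15612 W
P_out = η·P_in = 0.767 × 15612 = 11974 W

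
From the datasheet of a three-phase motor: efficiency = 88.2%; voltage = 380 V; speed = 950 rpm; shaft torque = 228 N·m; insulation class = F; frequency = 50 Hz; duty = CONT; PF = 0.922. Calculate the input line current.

42.4 A

ω = 2π×950/60 = 99.48 rad/s; P_out = τω = 228 × 99.48 = 22681 W
P_in = P_out / η = 22681 / 0.882 = 25715 W
I_L = P_in / (√3·V_L·cosφ) = 25715 / (1.732 × 380 × 0.922) = 42.4 A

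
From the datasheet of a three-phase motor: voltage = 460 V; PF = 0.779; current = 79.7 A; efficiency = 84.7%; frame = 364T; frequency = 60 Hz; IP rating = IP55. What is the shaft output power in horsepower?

P_in = √3·V·I·cosφ = 1.732 × 460 × 79.7 × 0.779 = 49465 W
P_out = η·P_in = 0.847 × 49465 = 41897 W
= 41897/746 = 56.2 HP

56.2 HP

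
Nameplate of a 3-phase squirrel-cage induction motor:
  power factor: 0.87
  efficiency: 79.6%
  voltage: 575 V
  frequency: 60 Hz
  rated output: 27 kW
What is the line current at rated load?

P_out = 27 kW = 27000 W
P_in = P_out / η = 27000 / 0.796 = 33920 W
I_L = P_in / (√3·V_L·cosφ) = 33920 / (1.732 × 575 × 0.87) = 39.1 A

39.1 A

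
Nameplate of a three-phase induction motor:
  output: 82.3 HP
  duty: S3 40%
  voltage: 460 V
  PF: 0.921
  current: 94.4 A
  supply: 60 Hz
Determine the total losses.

P_in = √3·V·I·cosφ = 1.732×460×94.4×0.921 = 69269 W
P_out = 82.3×746 = 61396 W
Losses = P_in − P_out = 69269 − 61396 = 7873 W

7.87 kW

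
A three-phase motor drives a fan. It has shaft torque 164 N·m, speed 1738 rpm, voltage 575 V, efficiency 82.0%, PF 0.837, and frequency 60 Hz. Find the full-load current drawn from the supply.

ω = 2π×1738/60 = 182 rad/s; P_out = τω = 164 × 182 = 29848 W
P_in = P_out / η = 29848 / 0.820 = 36400 W
I_L = P_in / (√3·V_L·cosφ) = 36400 / (1.732 × 575 × 0.837) = 43.7 A

43.7 A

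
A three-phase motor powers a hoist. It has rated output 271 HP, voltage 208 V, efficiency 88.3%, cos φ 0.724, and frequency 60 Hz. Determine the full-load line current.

P_out = 271 × 746 = 202166 W
P_in = P_out / η = 202166 / 0.883 = 228954 W
I_L = P_in / (√3·V_L·cosφ) = 228954 / (1.732 × 208 × 0.724) = 878 A

878 A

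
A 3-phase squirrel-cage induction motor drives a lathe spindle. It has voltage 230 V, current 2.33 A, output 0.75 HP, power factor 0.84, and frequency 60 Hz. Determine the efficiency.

71.8 %

P_out = 0.75 × 746 = 560 W
P_in = √3·V_L·I_L·cosφ = 1.732 × 230 × 2.33 × 0.84 = 780 W
η = P_out / P_in = 560 / 780 = 0.718 = 71.8%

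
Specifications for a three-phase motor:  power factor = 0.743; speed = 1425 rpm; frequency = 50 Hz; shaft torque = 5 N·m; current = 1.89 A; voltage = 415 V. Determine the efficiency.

73.9 %

ω = 2π × 1425/60 = 149.2 rad/s; P_out = τω = 5 × 149.2 = 746 W
P_in = √3·V_L·I_L·cosφ = 1.732 × 415 × 1.89 × 0.743 = 1009 W
η = P_out / P_in = 746 / 1009 = 0.739 = 73.9%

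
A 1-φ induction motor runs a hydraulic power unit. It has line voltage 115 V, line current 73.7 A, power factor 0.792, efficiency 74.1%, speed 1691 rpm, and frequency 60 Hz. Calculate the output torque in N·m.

28.1 N·m

P_in = V·I·cosφ = 115 × 73.7 × 0.792 = 6713 W
P_out = η·P_in = 0.741 × 6713 = 4974 W
n = 1691 rpm
ω = 2π×1691/60 = 177.1 rad/s
τ = P_out/ω = 4974/177.1 = 28.1 N·m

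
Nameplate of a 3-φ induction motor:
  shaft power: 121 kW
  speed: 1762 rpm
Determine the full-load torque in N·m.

656 N·m

ω = 2π × 1762/60 = 184.5 rad/s
τ = P/ω = 121000/184.5 = 656 N·m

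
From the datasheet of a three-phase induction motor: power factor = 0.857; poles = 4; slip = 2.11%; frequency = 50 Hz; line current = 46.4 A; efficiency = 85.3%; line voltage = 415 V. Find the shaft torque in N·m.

P_in = √3·V·I·cosφ = 1.732 × 415 × 46.4 × 0.857 = 28582 W
P_out = η·P_in = 0.853 × 28582 = 24380 W
n_s = 120×50/4 = 1500 rpm; n = 1500×(1−0.0211) = 1468 rpm
ω = 2π×1468/60 = 153.7 rad/s
τ = P_out/ω = 24380/153.7 = 159 N·m

159 N·m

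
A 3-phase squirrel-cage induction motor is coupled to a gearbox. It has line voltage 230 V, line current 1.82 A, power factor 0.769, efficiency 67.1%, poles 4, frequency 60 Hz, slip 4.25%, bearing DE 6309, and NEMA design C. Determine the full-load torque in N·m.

P_in = √3·V·I·cosφ = 1.732 × 230 × 1.82 × 0.769 = 558 W
P_out = η·P_in = 0.671 × 558 = 374 W
n_s = 120×60/4 = 1800 rpm; n = 1800×(1−0.0425) = 1724 rpm
ω = 2π×1724/60 = 180.5 rad/s
τ = P_out/ω = 374/180.5 = 2.07 N·m

2.07 N·m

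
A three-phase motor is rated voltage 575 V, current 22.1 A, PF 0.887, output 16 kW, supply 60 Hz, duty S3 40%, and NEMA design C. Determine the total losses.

3520 W

P_in = √3·V·I·cosφ = 1.732×575×22.1×0.887 = 19522 W
P_out = 16000 W
Losses = P_in − P_out = 19522 − 16000 = 3522 W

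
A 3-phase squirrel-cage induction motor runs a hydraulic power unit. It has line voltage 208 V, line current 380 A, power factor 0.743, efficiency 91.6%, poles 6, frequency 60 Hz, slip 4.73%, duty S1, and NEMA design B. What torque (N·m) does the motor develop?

P_in = √3·V·I·cosφ = 1.732 × 208 × 380 × 0.743 = 101715 W
P_out = η·P_in = 0.916 × 101715 = 93171 W
n_s = 120×60/6 = 1200 rpm; n = 1200×(1−0.0473) = 1143 rpm
ω = 2π×1143/60 = 119.7 rad/s
τ = P_out/ω = 93171/119.7 = 778 N·m

778 N·m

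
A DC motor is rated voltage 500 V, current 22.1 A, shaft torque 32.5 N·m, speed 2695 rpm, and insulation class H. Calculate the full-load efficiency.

83.0 %

ω = 2π × 2695/60 = 282.2 rad/s; P_out = τω = 32.5 × 282.2 = 9172 W
P_in = V·I = 500 × 22.1 = 11050 W
η = P_out / P_in = 9172 / 11050 = 0.830 = 83.0%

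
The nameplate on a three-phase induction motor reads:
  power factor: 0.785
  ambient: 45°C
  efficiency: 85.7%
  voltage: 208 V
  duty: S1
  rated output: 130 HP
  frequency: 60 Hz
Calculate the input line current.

P_out = 130 × 746 = 96980 W
P_in = P_out / η = 96980 / 0.857 = 113162 W
I_L = P_in / (√3·V_L·cosφ) = 113162 / (1.732 × 208 × 0.785) = 400 A

400 A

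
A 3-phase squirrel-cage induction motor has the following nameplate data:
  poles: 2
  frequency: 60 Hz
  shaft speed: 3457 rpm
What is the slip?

3.97 %

n_s = 120f/p = 120×60/2 = 3600 rpm
s = (n_s − n)/n_s = (3600 − 3457)/3600 = 0.0397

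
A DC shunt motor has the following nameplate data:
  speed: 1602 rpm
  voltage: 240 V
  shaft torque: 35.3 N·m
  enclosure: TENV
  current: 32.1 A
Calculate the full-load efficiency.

76.9 %

ω = 2π × 1602/60 = 167.8 rad/s; P_out = τω = 35.3 × 167.8 = 5923 W
P_in = V·I = 240 × 32.1 = 7704 W
η = P_out / P_in = 5923 / 7704 = 0.769 = 76.9%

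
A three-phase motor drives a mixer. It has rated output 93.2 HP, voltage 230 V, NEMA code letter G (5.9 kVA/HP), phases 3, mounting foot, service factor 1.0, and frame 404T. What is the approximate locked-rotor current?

1380 A

S_LR = 5.9 × 93.2 = 549.88 kVA
I_LR = S_LR/(√3·V_L) = 549880/(1.732×230) = 1380 A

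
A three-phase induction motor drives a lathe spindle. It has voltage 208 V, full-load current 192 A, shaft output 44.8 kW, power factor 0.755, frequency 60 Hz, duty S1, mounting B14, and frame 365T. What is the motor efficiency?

P_out = 44.8 kW = 44800 W
P_in = √3·V_L·I_L·cosφ = 1.732 × 208 × 192 × 0.755 = 52223 W
η = P_out / P_in = 44800 / 52223 = 0.858 = 85.8%

85.8 %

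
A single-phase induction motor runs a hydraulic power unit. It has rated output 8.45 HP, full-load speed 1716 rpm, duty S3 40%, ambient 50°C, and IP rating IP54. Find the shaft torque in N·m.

P_out = 8.45 × 746 = 6304 W
ω = 2π × 1716/60 = 179.7 rad/s
τ = P_out/ω = 6304/179.7 = 35.1 N·m

35.1 N·m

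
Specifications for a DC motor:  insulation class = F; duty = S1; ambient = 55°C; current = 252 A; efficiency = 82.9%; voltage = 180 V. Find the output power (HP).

50.4 HP

P_in = V·I = 180 × 252 = 45360 W
P_out = η·P_in = 0.829 × 45360 = 37603 W
= 37603/746 = 50.4 HP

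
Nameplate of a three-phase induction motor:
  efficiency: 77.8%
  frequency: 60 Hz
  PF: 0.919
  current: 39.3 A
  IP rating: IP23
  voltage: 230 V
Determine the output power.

P_in = √3·V·I·cosφ = 1.732 × 230 × 39.3 × 0.919 = 14387 W
P_out = η·P_in = 0.778 × 14387 = 11193 W

11.2 kW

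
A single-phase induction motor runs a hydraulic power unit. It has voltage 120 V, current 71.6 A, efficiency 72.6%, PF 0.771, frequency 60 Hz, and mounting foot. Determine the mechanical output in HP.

P_in = V·I·cosφ = 120 × 71.6 × 0.771 = 6624 W
P_out = η·P_in = 0.726 × 6624 = 4809 W
= 4809/746 = 6.45 HP

6.45 HP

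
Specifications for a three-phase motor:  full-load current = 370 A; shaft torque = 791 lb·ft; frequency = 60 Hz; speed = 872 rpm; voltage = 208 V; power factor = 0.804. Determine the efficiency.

τ = 791 lb·ft × 1.356 = 1073 N·m
ω = 2π × 872/60 = 91.32 rad/s; P_out = τω = 1073 × 91.32 = 97986 W
P_in = √3·V_L·I_L·cosφ = 1.732 × 208 × 370 × 0.804 = 107169 W
η = P_out / P_in = 97986 / 107169 = 0.914 = 91.4%

91.4 %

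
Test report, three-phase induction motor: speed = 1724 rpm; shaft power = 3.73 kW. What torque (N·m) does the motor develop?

ω = 2π × 1724/60 = 180.5 rad/s
τ = P/ω = 3730/180.5 = 20.7 N·m

20.7 N·m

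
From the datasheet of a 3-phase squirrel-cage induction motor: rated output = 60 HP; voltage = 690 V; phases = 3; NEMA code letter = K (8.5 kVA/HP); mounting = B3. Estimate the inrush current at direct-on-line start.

S_LR = 8.5 × 60 = 510 kVA
I_LR = S_LR/(√3·V_L) = 510000/(1.732×690) = 427 A

427 A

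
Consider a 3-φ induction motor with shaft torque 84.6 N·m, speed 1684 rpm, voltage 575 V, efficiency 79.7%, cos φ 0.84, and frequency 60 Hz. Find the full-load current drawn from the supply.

22.4 A

ω = 2π×1684/60 = 176.3 rad/s; P_out = τω = 84.6 × 176.3 = 14915 W
P_in = P_out / η = 14915 / 0.797 = 18714 W
I_L = P_in / (√3·V_L·cosφ) = 18714 / (1.732 × 575 × 0.84) = 22.4 A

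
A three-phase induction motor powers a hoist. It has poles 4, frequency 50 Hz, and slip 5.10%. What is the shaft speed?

1424 rpm

n_s = 120f/p = 120×50/4 = 1500 rpm
n = n_s(1 − s) = 1500 × (1 − 0.051) = 1424 rpm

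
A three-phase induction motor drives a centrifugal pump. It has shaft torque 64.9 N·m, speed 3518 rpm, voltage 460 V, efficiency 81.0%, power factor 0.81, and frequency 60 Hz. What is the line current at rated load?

45.7 A

ω = 2π×3518/60 = 368.4 rad/s; P_out = τω = 64.9 × 368.4 = 23909 W
P_in = P_out / η = 23909 / 0.810 = 29517 W
I_L = P_in / (√3·V_L·cosφ) = 29517 / (1.732 × 460 × 0.81) = 45.7 A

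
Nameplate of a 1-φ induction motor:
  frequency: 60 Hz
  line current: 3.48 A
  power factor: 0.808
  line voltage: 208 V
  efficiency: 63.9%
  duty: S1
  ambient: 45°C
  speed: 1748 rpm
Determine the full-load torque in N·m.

P_in = V·I·cosφ = 208 × 3.48 × 0.808 = 585 W
P_out = η·P_in = 0.639 × 585 = 374 W
n = 1748 rpm
ω = 2π×1748/60 = 183.1 rad/s
τ = P_out/ω = 374/183.1 = 2.04 N·m

2.04 N·m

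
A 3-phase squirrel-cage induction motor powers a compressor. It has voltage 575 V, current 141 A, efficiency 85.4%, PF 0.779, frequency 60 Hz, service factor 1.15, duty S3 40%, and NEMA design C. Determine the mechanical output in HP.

P_in = √3·V·I·cosφ = 1.732 × 575 × 141 × 0.779 = 109389 W
P_out = η·P_in = 0.854 × 109389 = 93418 W
= 93418/746 = 125 HP

125 HP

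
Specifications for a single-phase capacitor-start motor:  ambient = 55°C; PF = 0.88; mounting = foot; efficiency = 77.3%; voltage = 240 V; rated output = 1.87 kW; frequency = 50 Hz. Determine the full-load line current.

P_out = 1.87 kW = 1870 W
P_in = P_out / η = 1870 / 0.773 = 2419 W
I = P_in / (V·cosφ) = 2419 / (240 × 0.88) = 11.5 A

11.5 A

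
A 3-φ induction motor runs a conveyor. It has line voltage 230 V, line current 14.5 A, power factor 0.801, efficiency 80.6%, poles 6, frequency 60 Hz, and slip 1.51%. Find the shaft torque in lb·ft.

P_in = √3·V·I·cosφ = 1.732 × 230 × 14.5 × 0.801 = 4627 W
P_out = η·P_in = 0.806 × 4627 = 3729 W
n_s = 120×60/6 = 1200 rpm; n = 1200×(1−0.0151) = 1182 rpm
ω = 2π×1182/60 = 123.8 rad/s
τ = P_out/ω = 3729/123.8 = 30.12 N·m
In lb·ft: 30.12/1.356 = 22.2 lb·ft

22.2 lb·ft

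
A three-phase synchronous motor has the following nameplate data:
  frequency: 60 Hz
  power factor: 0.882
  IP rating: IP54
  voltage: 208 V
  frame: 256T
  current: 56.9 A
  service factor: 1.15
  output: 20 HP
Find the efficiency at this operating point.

82.5 %

P_out = 20 × 746 = 14920 W
P_in = √3·V_L·I_L·cosφ = 1.732 × 208 × 56.9 × 0.882 = 18080 W
η = P_out / P_in = 14920 / 18080 = 0.825 = 82.5%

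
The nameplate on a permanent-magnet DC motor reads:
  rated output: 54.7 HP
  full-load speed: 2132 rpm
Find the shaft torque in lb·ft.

P_out = 54.7 × 746 = 40806 W
ω = 2π × 2132/60 = 223.3 rad/s
τ = P_out/ω = 40806/223.3 = 182.7 N·m
In lb·ft: 182.7/1.356 = 135 lb·ft

135 lb·ft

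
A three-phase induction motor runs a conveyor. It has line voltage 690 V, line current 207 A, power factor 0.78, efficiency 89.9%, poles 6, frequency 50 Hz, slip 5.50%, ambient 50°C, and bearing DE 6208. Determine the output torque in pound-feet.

1290 lb·ft

P_in = √3·V·I·cosφ = 1.732 × 690 × 207 × 0.78 = 192958 W
P_out = η·P_in = 0.899 × 192958 = 173469 W
n_s = 120×50/6 = 1000 rpm; n = 1000×(1−0.055) = 945 rpm
ω = 2π×945/60 = 98.96 rad/s
τ = P_out/ω = 173469/98.96 = 1753 N·m
In lb·ft: 1753/1.356 = 1290 lb·ft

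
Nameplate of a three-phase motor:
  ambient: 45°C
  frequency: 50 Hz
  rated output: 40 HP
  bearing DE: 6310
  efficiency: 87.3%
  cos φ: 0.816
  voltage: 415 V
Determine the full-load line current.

58.3 A

P_out = 40 × 746 = 29840 W
P_in = P_out / η = 29840 / 0.873 = 34181 W
I_L = P_in / (√3·V_L·cosφ) = 34181 / (1.732 × 415 × 0.816) = 58.3 A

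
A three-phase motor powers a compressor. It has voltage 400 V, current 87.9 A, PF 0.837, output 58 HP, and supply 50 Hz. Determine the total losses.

7.7 kW

P_in = √3·V·I·cosφ = 1.732×400×87.9×0.837 = 50971 W
P_out = 58×746 = 43268 W
Losses = P_in − P_out = 50971 − 43268 = 7703 W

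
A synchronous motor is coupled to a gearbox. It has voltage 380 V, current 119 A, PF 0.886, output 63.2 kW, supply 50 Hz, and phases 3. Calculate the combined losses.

P_in = √3·V·I·cosφ = 1.732×380×119×0.886 = 69392 W
P_out = 63200 W
Losses = P_in − P_out = 69392 − 63200 = 6192 W

6190 W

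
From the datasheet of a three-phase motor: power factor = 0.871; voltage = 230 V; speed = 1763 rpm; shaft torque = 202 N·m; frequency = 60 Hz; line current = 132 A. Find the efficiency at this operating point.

81.4 %

ω = 2π × 1763/60 = 184.6 rad/s; P_out = τω = 202 × 184.6 = 37289 W
P_in = √3·V_L·I_L·cosφ = 1.732 × 230 × 132 × 0.871 = 45800 W
η = P_out / P_in = 37289 / 45800 = 0.814 = 81.4%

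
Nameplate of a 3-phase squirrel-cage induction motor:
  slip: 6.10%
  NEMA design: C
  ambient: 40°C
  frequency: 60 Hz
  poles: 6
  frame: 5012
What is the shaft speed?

1127 rpm

n_s = 120f/p = 120×60/6 = 1200 rpm
n = n_s(1 − s) = 1200 × (1 − 0.061) = 1127 rpm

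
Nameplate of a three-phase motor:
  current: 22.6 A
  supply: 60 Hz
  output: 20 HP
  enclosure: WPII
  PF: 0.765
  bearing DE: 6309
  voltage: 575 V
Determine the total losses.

P_in = √3·V·I·cosφ = 1.732×575×22.6×0.765 = 17218 W
P_out = 20×746 = 14920 W
Losses = P_in − P_out = 17218 − 14920 = 2298 W

2.3 kW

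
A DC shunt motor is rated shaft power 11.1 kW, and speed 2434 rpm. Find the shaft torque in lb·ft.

ω = 2π × 2434/60 = 254.9 rad/s
τ = P/ω = 11100/254.9 = 43.55 N·m
In lb·ft: 43.55/1.356 = 32.1 lb·ft

32.1 lb·ft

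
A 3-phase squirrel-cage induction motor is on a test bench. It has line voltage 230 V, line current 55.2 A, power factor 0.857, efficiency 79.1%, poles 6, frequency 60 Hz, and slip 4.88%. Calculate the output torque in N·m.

P_in = √3·V·I·cosφ = 1.732 × 230 × 55.2 × 0.857 = 18845 W
P_out = η·P_in = 0.791 × 18845 = 14906 W
n_s = 120×60/6 = 1200 rpm; n = 1200×(1−0.0488) = 1141 rpm
ω = 2π×1141/60 = 119.5 rad/s
τ = P_out/ω = 14906/119.5 = 125 N·m

125 N·m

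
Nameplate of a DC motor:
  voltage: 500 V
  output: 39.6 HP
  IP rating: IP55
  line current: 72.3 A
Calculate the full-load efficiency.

81.7 %

P_out = 39.6 × 746 = 29542 W
P_in = V·I = 500 × 72.3 = 36150 W
η = P_out / P_in = 29542 / 36150 = 0.817 = 81.7%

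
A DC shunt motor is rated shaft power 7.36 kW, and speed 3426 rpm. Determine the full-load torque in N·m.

ω = 2π × 3426/60 = 358.8 rad/s
τ = P/ω = 7360/358.8 = 20.5 N·m

20.5 N·m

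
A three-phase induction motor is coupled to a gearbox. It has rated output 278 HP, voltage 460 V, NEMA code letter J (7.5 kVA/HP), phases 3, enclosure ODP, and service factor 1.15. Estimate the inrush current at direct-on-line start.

2620 A

S_LR = 7.5 × 278 = 2085 kVA
I_LR = S_LR/(√3·V_L) = 2085000/(1.732×460) = 2620 A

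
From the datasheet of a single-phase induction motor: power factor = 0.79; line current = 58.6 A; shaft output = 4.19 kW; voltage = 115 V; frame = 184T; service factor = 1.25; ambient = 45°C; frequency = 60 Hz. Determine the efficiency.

P_out = 4.19 kW = 4190 W
P_in = V·I·cosφ = 115 × 58.6 × 0.79 = 5324 W
η = P_out / P_in = 4190 / 5324 = 0.787 = 78.7%

78.7 %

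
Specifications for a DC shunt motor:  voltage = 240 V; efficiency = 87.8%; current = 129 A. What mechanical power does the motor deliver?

P_in = V·I = 240 × 129 = 30960 W
P_out = η·P_in = 0.878 × 30960 = 27183 W

27.2 kW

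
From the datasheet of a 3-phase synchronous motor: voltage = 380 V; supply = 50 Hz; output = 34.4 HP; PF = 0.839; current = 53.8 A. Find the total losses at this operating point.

4050 W

P_in = √3·V·I·cosφ = 1.732×380×53.8×0.839 = 29708 W
P_out = 34.4×746 = 25662 W
Losses = P_in − P_out = 29708 − 25662 = 4046 W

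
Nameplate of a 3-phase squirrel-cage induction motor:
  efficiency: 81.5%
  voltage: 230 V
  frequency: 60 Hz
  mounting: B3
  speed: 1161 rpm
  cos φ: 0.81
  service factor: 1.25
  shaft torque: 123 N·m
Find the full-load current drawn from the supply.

56.9 A

ω = 2π×1161/60 = 121.6 rad/s; P_out = τω = 123 × 121.6 = 14957 W
P_in = P_out / η = 14957 / 0.815 = 18352 W
I_L = P_in / (√3·V_L·cosφ) = 18352 / (1.732 × 230 × 0.81) = 56.9 A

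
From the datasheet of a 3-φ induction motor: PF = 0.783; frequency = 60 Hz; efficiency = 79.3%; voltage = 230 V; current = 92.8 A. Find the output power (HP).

P_in = √3·V·I·cosφ = 1.732 × 230 × 92.8 × 0.783 = 28946 W
P_out = η·P_in = 0.793 × 28946 = 22954 W
= 22954/746 = 30.8 HP

30.8 HP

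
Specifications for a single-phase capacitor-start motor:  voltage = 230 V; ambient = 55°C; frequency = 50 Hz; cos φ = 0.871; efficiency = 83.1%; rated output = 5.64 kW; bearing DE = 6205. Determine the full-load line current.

P_out = 5.64 kW = 5640 W
P_in = P_out / η = 5640 / 0.831 = 6787 W
I = P_in / (V·cosφ) = 6787 / (230 × 0.871) = 33.9 A

33.9 A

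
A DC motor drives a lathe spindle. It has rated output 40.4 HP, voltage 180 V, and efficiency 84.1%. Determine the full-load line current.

P_out = 40.4 × 746 = 30138 W
P_in = P_out / η = 30138 / 0.841 = 35836 W
I = P_in / V = 35836 / 180 = 199 A

199 A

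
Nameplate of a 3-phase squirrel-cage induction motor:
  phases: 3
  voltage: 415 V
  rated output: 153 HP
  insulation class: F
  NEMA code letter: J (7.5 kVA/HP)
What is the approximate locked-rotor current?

S_LR = 7.5 × 153 = 1147.5 kVA
I_LR = S_LR/(√3·V_L) = 1147500/(1.732×415) = 1600 A

1600 A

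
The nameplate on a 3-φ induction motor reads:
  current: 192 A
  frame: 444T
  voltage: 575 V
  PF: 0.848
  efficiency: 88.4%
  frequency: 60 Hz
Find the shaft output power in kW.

143 kW

P_in = √3·V·I·cosφ = 1.732 × 575 × 192 × 0.848 = 162148 W
P_out = η·P_in = 0.884 × 162148 = 143339 W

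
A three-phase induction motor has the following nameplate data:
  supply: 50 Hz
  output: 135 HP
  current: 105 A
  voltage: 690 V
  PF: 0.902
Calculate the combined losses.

12500 W

P_in = √3·V·I·cosφ = 1.732×690×105×0.902 = 113186 W
P_out = 135×746 = 100710 W
Losses = P_in − P_out = 113186 − 100710 = 12476 W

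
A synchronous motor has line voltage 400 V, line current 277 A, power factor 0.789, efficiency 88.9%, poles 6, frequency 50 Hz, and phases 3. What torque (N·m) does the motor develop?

1290 N·m

P_in = √3·V·I·cosφ = 1.732 × 400 × 277 × 0.789 = 151414 W
P_out = η·P_in = 0.889 × 151414 = 134607 W
n = n_s = 120×50/6 = 1000 rpm (synchronous)
ω = 2π×1000/60 = 104.7 rad/s
τ = P_out/ω = 134607/104.7 = 1290 N·m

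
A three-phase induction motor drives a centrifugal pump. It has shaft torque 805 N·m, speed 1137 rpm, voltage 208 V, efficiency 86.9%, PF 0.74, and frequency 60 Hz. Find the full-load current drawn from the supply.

414 A

ω = 2π×1137/60 = 119.1 rad/s; P_out = τω = 805 × 119.1 = 95876 W
P_in = P_out / η = 95876 / 0.869 = 110329 W
I_L = P_in / (√3·V_L·cosφ) = 110329 / (1.732 × 208 × 0.74) = 414 A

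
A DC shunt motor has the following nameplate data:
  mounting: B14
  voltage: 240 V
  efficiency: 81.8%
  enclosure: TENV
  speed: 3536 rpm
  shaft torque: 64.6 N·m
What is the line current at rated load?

122 A

ω = 2π×3536/60 = 370.3 rad/s; P_out = τω = 64.6 × 370.3 = 23921 W
P_in = P_out / η = 23921 / 0.818 = 29243 W
I = P_in / V = 29243 / 240 = 122 A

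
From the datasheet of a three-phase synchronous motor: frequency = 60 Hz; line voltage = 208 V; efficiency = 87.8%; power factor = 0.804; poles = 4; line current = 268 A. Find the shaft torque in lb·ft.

P_in = √3·V·I·cosφ = 1.732 × 208 × 268 × 0.804 = 77625 W
P_out = η·P_in = 0.878 × 77625 = 68155 W
n = n_s = 120×60/4 = 1800 rpm (synchronous)
ω = 2π×1800/60 = 188.5 rad/s
τ = P_out/ω = 68155/188.5 = 361.6 N·m
In lb·ft: 361.6/1.356 = 267 lb·ft

267 lb·ft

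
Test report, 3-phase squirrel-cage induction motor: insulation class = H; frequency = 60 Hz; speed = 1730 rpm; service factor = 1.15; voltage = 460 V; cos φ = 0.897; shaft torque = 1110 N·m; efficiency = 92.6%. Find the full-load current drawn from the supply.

ω = 2π×1730/60 = 181.2 rad/s; P_out = τω = 1110 × 181.2 = 201132 W
P_in = P_out / η = 201132 / 0.926 = 217205 W
I_L = P_in / (√3·V_L·cosφ) = 217205 / (1.732 × 460 × 0.897) = 304 A

304 A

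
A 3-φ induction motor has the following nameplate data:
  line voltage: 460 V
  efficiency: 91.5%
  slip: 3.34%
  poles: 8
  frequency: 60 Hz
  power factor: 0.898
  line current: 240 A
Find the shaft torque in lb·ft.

1270 lb·ft

P_in = √3·V·I·cosφ = 1.732 × 460 × 240 × 0.898 = 171709 W
P_out = η·P_in = 0.915 × 171709 = 157114 W
n_s = 120×60/8 = 900 rpm; n = 900×(1−0.0334) = 870 rpm
ω = 2π×870/60 = 91.11 rad/s
τ = P_out/ω = 157114/91.11 = 1724 N·m
In lb·ft: 1724/1.356 = 1270 lb·ft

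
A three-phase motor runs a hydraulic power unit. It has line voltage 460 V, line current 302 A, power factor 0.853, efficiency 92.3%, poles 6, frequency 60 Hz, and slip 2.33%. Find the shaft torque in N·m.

P_in = √3·V·I·cosφ = 1.732 × 460 × 302 × 0.853 = 205240 W
P_out = η·P_in = 0.923 × 205240 = 189437 W
n_s = 120×60/6 = 1200 rpm; n = 1200×(1−0.0233) = 1172 rpm
ω = 2π×1172/60 = 122.7 rad/s
τ = P_out/ω = 189437/122.7 = 1540 N·m

1540 N·m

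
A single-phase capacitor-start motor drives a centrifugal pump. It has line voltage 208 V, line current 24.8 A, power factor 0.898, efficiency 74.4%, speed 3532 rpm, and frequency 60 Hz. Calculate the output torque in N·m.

P_in = V·I·cosφ = 208 × 24.8 × 0.898 = 4632 W
P_out = η·P_in = 0.744 × 4632 = 3446 W
n = 3532 rpm
ω = 2π×3532/60 = 369.9 rad/s
τ = P_out/ω = 3446/369.9 = 9.32 N·m

9.32 N·m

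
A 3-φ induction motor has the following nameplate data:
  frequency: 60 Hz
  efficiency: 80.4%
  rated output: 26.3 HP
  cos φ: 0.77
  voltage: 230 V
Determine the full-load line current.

79.6 A

P_out = 26.3 × 746 = 19620 W
P_in = P_out / η = 19620 / 0.804 = 24403 W
I_L = P_in / (√3·V_L·cosφ) = 24403 / (1.732 × 230 × 0.77) = 79.6 A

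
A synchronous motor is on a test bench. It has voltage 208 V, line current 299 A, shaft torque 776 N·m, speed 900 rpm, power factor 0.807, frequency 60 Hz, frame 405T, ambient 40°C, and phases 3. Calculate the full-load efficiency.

ω = 2π × 900/60 = 94.25 rad/s; P_out = τω = 776 × 94.25 = 73138 W
P_in = √3·V_L·I_L·cosφ = 1.732 × 208 × 299 × 0.807 = 86927 W
η = P_out / P_in = 73138 / 86927 = 0.841 = 84.1%

84.1 %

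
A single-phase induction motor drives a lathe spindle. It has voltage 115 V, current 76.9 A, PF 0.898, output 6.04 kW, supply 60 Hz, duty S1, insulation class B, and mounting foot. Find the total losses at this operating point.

1900 W

P_in = V·I·cosφ = 115×76.9×0.898 = 7941 W
P_out = 6040 W
Losses = P_in − P_out = 7941 − 6040 = 1901 W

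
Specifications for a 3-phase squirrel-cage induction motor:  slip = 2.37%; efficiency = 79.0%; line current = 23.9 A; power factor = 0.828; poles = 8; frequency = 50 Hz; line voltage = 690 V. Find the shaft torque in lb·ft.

P_in = √3·V·I·cosφ = 1.732 × 690 × 23.9 × 0.828 = 23650 W
P_out = η·P_in = 0.79 × 23650 = 18684 W
n_s = 120×50/8 = 750 rpm; n = 750×(1−0.0237) = 732 rpm
ω = 2π×732/60 = 76.65 rad/s
τ = P_out/ω = 18684/76.65 = 243.8 N·m
In lb·ft: 243.8/1.356 = 180 lb·ft

180 lb·ft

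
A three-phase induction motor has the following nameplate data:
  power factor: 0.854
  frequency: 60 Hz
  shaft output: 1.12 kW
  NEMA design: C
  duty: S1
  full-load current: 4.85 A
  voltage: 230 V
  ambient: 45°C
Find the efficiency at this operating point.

67.9 %

P_out = 1.12 kW = 1120 W
P_in = √3·V_L·I_L·cosφ = 1.732 × 230 × 4.85 × 0.854 = 1650 W
η = P_out / P_in = 1120 / 1650 = 0.679 = 67.9%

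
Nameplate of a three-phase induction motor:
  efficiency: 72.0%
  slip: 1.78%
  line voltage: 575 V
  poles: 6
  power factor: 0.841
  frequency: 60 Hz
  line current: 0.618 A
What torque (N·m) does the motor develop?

3.02 N·m

P_in = √3·V·I·cosφ = 1.732 × 575 × 0.618 × 0.841 = 518 W
P_out = η·P_in = 0.72 × 518 = 373 W
n_s = 120×60/6 = 1200 rpm; n = 1200×(1−0.0178) = 1179 rpm
ω = 2π×1179/60 = 123.5 rad/s
τ = P_out/ω = 373/123.5 = 3.02 N·m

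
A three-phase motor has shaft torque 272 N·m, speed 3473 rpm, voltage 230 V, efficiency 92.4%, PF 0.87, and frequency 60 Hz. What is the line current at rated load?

ω = 2π×3473/60 = 363.7 rad/s; P_out = τω = 272 × 363.7 = 98926 W
P_in = P_out / η = 98926 / 0.924 = 107063 W
I_L = P_in / (√3·V_L·cosφ) = 107063 / (1.732 × 230 × 0.87) = 309 A

309 A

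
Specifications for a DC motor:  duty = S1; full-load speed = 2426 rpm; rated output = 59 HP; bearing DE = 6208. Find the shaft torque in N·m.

P_out = 59 × 746 = 44014 W
ω = 2π × 2426/60 = 254.1 rad/s
τ = P_out/ω = 44014/254.1 = 173 N·m

173 N·m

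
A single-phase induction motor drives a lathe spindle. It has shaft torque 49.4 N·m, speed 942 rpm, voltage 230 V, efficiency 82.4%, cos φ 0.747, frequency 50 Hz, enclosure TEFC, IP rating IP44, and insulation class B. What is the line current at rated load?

ω = 2π×942/60 = 98.65 rad/s; P_out = τω = 49.4 × 98.65 = 4873 W
P_in = P_out / η = 4873 / 0.824 = 5914 W
I = P_in / (V·cosφ) = 5914 / (230 × 0.747) = 34.4 A

34.4 A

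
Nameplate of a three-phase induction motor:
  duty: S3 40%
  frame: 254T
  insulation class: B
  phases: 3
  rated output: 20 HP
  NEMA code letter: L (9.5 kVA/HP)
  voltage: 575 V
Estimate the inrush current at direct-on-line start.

191 A

S_LR = 9.5 × 20 = 190 kVA
I_LR = S_LR/(√3·V_L) = 190000/(1.732×575) = 191 A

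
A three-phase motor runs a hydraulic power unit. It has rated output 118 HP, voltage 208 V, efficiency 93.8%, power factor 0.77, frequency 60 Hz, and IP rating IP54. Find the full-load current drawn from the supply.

P_out = 118 × 746 = 88028 W
P_in = P_out / η = 88028 / 0.938 = 93846 W
I_L = P_in / (√3·V_L·cosφ) = 93846 / (1.732 × 208 × 0.77) = 338 A

338 A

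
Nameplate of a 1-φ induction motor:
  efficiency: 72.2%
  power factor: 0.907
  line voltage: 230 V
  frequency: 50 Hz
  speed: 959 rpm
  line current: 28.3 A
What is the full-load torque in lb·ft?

31.3 lb·ft

P_in = V·I·cosφ = 230 × 28.3 × 0.907 = 5904 W
P_out = η·P_in = 0.722 × 5904 = 4263 W
n = 959 rpm
ω = 2π×959/60 = 100.4 rad/s
τ = P_out/ω = 4263/100.4 = 42.46 N·m
In lb·ft: 42.46/1.356 = 31.3 lb·ft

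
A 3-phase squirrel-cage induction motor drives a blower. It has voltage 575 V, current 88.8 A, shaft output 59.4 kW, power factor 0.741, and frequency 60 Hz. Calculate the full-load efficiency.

90.6 %

P_out = 59.4 kW = 59400 W
P_in = √3·V_L·I_L·cosφ = 1.732 × 575 × 88.8 × 0.741 = 65531 W
η = P_out / P_in = 59400 / 65531 = 0.906 = 90.6%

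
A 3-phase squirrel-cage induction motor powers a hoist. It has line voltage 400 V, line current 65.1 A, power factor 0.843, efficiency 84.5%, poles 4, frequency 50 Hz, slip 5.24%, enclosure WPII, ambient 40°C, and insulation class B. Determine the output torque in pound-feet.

159 lb·ft

P_in = √3·V·I·cosφ = 1.732 × 400 × 65.1 × 0.843 = 38020 W
P_out = η·P_in = 0.845 × 38020 = 32127 W
n_s = 120×50/4 = 1500 rpm; n = 1500×(1−0.0524) = 1421 rpm
ω = 2π×1421/60 = 148.8 rad/s
τ = P_out/ω = 32127/148.8 = 215.9 N·m
In lb·ft: 215.9/1.356 = 159 lb·ft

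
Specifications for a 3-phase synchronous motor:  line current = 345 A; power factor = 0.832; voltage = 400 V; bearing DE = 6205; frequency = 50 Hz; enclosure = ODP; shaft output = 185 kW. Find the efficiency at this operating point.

P_out = 185 kW = 185000 W
P_in = √3·V_L·I_L·cosφ = 1.732 × 400 × 345 × 0.832 = 198861 W
η = P_out / P_in = 185000 / 198861 = 0.930 = 93.0%

93.0 %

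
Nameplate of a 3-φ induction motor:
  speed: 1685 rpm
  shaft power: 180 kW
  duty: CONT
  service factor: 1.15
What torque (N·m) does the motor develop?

ω = 2π × 1685/60 = 176.5 rad/s
τ = P/ω = 180000/176.5 = 1020 N·m

1020 N·m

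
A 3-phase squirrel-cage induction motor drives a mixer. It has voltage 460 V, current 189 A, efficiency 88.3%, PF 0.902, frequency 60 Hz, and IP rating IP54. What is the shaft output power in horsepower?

161 HP

P_in = √3·V·I·cosφ = 1.732 × 460 × 189 × 0.902 = 135823 W
P_out = η·P_in = 0.883 × 135823 = 119932 W
= 119932/746 = 161 HP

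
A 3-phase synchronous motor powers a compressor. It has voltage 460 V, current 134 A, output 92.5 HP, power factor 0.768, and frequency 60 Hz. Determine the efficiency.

84.2 %

P_out = 92.5 × 746 = 69005 W
P_in = √3·V_L·I_L·cosφ = 1.732 × 460 × 134 × 0.768 = 81992 W
η = P_out / P_in = 69005 / 81992 = 0.842 = 84.2%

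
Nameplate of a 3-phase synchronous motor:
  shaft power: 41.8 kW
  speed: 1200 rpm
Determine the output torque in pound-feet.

245 lb·ft

ω = 2π × 1200/60 = 125.7 rad/s
τ = P/ω = 41800/125.7 = 332.5 N·m
In lb·ft: 332.5/1.356 = 245 lb·ft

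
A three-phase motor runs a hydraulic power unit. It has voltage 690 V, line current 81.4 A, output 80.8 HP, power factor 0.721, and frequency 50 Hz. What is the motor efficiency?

85.9 %

P_out = 80.8 × 746 = 60277 W
P_in = √3·V_L·I_L·cosφ = 1.732 × 690 × 81.4 × 0.721 = 70139 W
η = P_out / P_in = 60277 / 70139 = 0.859 = 85.9%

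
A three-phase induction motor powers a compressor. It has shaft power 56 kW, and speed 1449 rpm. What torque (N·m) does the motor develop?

ω = 2π × 1449/60 = 151.7 rad/s
τ = P/ω = 56000/151.7 = 369 N·m

369 N·m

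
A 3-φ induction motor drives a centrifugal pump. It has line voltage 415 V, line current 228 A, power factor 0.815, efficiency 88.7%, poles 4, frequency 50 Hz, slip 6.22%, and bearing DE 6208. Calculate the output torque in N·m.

P_in = √3·V·I·cosφ = 1.732 × 415 × 228 × 0.815 = 133564 W
P_out = η·P_in = 0.887 × 133564 = 118471 W
n_s = 120×50/4 = 1500 rpm; n = 1500×(1−0.0622) = 1407 rpm
ω = 2π×1407/60 = 147.3 rad/s
τ = P_out/ω = 118471/147.3 = 804 N·m

804 N·m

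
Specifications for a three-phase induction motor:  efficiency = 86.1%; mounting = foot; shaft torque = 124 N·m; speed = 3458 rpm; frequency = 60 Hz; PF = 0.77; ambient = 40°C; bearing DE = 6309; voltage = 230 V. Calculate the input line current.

ω = 2π×3458/60 = 362.1 rad/s; P_out = τω = 124 × 362.1 = 44900 W
P_in = P_out / η = 44900 / 0.861 = 52149 W
I_L = P_in / (√3·V_L·cosφ) = 52149 / (1.732 × 230 × 0.77) = 170 A

170 A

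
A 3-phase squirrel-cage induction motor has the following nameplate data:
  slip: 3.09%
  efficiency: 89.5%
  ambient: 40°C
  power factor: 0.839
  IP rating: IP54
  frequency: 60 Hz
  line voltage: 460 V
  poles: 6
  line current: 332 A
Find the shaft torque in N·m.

1630 N·m

P_in = √3·V·I·cosφ = 1.732 × 460 × 332 × 0.839 = 221925 W
P_out = η·P_in = 0.895 × 221925 = 198623 W
n_s = 120×60/6 = 1200 rpm; n = 1200×(1−0.0309) = 1163 rpm
ω = 2π×1163/60 = 121.8 rad/s
τ = P_out/ω = 198623/121.8 = 1630 N·m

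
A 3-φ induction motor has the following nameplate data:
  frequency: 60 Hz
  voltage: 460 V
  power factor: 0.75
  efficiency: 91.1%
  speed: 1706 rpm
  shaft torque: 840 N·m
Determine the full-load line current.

ω = 2π×1706/60 = 178.7 rad/s; P_out = τω = 840 × 178.7 = 150108 W
P_in = P_out / η = 150108 / 0.911 = 164773 W
I_L = P_in / (√3·V_L·cosφ) = 164773 / (1.732 × 460 × 0.75) = 276 A

276 A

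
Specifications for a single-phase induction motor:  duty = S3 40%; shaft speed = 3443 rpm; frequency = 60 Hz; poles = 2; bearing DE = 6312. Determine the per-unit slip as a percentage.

4.36 %

n_s = 120f/p = 120×60/2 = 3600 rpm
s = (n_s − n)/n_s = (3600 − 3443)/3600 = 0.0436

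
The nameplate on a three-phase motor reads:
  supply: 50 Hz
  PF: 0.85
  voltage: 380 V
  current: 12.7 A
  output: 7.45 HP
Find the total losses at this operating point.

1.55 kW

P_in = √3·V·I·cosφ = 1.732×380×12.7×0.85 = 7105 W
P_out = 7.45×746 = 5558 W
Losses = P_in − P_out = 7105 − 5558 = 1547 W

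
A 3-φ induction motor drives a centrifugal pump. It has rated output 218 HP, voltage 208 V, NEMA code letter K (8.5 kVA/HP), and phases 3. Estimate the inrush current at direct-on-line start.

5140 A

S_LR = 8.5 × 218 = 1853 kVA
I_LR = S_LR/(√3·V_L) = 1853000/(1.732×208) = 5140 A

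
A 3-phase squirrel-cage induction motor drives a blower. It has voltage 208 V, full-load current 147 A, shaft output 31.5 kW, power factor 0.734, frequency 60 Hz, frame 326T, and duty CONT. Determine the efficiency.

81.0 %

P_out = 31.5 kW = 31500 W
P_in = √3·V_L·I_L·cosφ = 1.732 × 208 × 147 × 0.734 = 38871 W
η = P_out / P_in = 31500 / 38871 = 0.810 = 81.0%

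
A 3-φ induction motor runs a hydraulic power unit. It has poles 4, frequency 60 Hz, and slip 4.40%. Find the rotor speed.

1721 rpm

n_s = 120f/p = 120×60/4 = 1800 rpm
n = n_s(1 − s) = 1800 × (1 − 0.044) = 1721 rpm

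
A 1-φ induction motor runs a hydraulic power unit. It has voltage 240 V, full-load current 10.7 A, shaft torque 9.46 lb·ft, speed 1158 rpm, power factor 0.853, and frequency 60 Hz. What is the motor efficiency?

71.0 %

τ = 9.46 lb·ft × 1.356 = 12.83 N·m
ω = 2π × 1158/60 = 121.3 rad/s; P_out = τω = 12.83 × 121.3 = 1556 W
P_in = V·I·cosφ = 240 × 10.7 × 0.853 = 2191 W
η = P_out / P_in = 1556 / 2191 = 0.710 = 71.0%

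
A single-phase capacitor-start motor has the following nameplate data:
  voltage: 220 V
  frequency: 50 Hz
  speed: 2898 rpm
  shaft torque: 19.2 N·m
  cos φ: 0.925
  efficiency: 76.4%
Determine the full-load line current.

37.5 A

ω = 2π×2898/60 = 303.5 rad/s; P_out = τω = 19.2 × 303.5 = 5827 W
P_in = P_out / η = 5827 / 0.764 = 7627 W
I = P_in / (V·cosφ) = 7627 / (220 × 0.925) = 37.5 A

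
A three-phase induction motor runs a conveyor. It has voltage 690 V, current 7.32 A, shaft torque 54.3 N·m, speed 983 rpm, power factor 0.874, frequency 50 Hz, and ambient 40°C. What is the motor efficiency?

ω = 2π × 983/60 = 102.9 rad/s; P_out = τω = 54.3 × 102.9 = 5587 W
P_in = √3·V_L·I_L·cosφ = 1.732 × 690 × 7.32 × 0.874 = 7646 W
η = P_out / P_in = 5587 / 7646 = 0.731 = 73.1%

73.1 %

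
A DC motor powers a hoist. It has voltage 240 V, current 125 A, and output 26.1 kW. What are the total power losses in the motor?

P_in = V·I = 240×125 = 30000 W
P_out = 26100 W
Losses = P_in − P_out = 30000 − 26100 = 3900 W

3900 W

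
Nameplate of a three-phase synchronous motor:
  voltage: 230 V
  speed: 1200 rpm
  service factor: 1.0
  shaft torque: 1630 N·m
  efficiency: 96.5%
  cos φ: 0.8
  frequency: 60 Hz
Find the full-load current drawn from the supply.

ω = 2π×1200/60 = 125.7 rad/s; P_out = τω = 1630 × 125.7 = 204891 W
P_in = P_out / η = 204891 / 0.965 = 212322 W
I_L = P_in / (√3·V_L·cosφ) = 212322 / (1.732 × 230 × 0.8) = 666 A

666 A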